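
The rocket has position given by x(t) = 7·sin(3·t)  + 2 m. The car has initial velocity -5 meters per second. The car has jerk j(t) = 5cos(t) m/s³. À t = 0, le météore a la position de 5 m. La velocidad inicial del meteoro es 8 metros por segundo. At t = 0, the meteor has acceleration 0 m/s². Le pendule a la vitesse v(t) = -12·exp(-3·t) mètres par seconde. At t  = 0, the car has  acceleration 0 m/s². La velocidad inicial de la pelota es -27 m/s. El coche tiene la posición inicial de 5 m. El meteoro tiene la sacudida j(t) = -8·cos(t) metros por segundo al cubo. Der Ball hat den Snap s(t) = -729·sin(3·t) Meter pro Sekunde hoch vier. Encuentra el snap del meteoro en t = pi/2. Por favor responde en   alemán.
Um dies zu lösen, müssen wir 1 Ableitung unserer Gleichung für den Ruck j(t) = -8·cos(t) nehmen. Mit d/dt von j(t) finden wir s(t) = 8·sin(t). Mit s(t) = 8·sin(t) und Einsetzen von t = pi/2, finden wir s = 8.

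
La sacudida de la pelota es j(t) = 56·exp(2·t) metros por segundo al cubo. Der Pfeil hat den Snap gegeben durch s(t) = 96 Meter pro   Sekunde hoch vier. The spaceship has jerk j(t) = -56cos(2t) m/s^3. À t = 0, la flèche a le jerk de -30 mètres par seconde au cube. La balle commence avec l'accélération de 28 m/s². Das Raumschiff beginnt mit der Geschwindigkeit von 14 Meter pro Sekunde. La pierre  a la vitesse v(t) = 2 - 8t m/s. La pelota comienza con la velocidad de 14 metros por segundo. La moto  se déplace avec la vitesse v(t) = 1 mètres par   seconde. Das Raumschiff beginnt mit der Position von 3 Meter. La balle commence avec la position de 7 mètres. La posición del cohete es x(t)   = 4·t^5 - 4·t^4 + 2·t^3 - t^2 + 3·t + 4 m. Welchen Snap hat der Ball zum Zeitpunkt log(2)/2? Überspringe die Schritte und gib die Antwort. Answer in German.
Bei t = log(2)/2, s = 224.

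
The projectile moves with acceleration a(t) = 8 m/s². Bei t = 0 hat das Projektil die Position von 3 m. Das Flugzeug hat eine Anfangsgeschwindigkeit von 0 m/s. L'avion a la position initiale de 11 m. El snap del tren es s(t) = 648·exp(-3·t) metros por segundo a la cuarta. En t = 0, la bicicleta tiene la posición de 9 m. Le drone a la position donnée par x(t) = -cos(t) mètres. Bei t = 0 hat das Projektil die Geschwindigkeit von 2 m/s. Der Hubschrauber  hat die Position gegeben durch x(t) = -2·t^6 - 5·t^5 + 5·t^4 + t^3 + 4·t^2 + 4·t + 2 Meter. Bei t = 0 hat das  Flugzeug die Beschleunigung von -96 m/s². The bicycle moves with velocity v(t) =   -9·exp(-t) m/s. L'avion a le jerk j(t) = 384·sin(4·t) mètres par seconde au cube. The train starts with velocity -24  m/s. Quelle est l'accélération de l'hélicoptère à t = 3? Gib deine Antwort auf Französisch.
Pour résoudre ceci, nous devons prendre 2 dérivées de notre équation de la position x(t) = -2·t^6 - 5·t^5 + 5·t^4 + t^3 + 4·t^2 + 4·t + 2. En prenant d/dt de x(t), nous trouvons v(t) = -12·t^5 - 25·t^4 + 20·t^3 + 3·t^2 + 8·t + 4. En prenant d/dt de v(t), nous trouvons a(t) = -60·t^4 - 100·t^3 + 60·t^2 + 6·t + 8. Nous avons l'accélération a(t) = -60·t^4 - 100·t^3 + 60·t^2 + 6·t + 8. En substituant t = 3: a(3) = -6994.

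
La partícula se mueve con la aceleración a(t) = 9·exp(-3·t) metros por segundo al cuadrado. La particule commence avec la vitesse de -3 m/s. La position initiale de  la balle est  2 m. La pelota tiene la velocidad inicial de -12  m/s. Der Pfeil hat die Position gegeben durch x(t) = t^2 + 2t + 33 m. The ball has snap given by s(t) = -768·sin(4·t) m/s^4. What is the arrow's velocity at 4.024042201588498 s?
We must differentiate our position equation x(t) = t^2 + 2·t + 33 1 time. Differentiating position, we get velocity: v(t) = 2·t + 2. We have velocity v(t) = 2·t + 2. Substituting t = 4.024042201588498: v(4.024042201588498) = 10.0480844031770.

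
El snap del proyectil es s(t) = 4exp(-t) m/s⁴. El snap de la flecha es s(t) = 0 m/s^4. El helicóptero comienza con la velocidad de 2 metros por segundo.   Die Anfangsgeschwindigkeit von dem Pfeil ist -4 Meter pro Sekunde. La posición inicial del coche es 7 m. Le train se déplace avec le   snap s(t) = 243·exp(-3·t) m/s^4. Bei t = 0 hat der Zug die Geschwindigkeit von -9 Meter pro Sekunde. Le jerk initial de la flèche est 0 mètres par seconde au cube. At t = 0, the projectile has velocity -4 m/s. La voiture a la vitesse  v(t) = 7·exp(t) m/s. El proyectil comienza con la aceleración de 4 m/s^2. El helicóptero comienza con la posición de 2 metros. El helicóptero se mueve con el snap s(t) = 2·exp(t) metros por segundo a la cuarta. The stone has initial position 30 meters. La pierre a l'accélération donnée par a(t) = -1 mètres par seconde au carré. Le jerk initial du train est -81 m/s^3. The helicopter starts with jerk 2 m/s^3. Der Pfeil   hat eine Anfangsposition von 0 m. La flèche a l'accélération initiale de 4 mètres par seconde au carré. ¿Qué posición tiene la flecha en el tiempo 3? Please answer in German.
Wir müssen das Integral unserer Gleichung für den Snap s(t) = 0 4-mal finden. Das Integral von dem Snap, mit j(0) = 0, ergibt den Ruck: j(t) = 0. Mit ∫j(t)dt und Anwendung von a(0) = 4, finden wir a(t) = 4. Durch Integration von der Beschleunigung und Verwendung der Anfangsbedingung v(0) = -4, erhalten wir v(t) = 4·t - 4. Die Stammfunktion von der Geschwindigkeit ist die Position. Mit x(0) = 0 erhalten wir x(t) = 2·t^2 - 4·t. Mit x(t) = 2·t^2 - 4·t und Einsetzen von t = 3, finden wir x = 6.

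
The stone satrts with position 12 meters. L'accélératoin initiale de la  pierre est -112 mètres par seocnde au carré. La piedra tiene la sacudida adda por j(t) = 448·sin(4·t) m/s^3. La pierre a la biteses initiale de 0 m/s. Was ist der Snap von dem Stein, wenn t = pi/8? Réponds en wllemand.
Wir müssen unsere Gleichung für den Ruck j(t) = 448·sin(4·t) 1-mal ableiten. Die Ableitung von dem Ruck ergibt den Snap: s(t) = 1792·cos(4·t). Wir haben den Snap s(t) = 1792·cos(4·t). Durch Einsetzen von t = pi/8: s(pi/8) = 0.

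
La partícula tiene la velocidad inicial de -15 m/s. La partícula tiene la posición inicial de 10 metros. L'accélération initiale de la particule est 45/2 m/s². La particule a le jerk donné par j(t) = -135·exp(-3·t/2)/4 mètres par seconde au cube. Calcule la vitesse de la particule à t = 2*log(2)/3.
Nous devons trouver la primitive de notre équation du jerk j(t) = -135·exp(-3·t/2)/4 2 fois. En intégrant le jerk et en utilisant la condition initiale a(0) = 45/2, nous obtenons a(t) = 45·exp(-3·t/2)/2. En prenant ∫a(t)dt et en appliquant v(0) = -15, nous trouvons v(t) = -15·exp(-3·t/2). En utilisant v(t) = -15·exp(-3·t/2) et en substituant t = 2*log(2)/3, nous trouvons v = -15/2.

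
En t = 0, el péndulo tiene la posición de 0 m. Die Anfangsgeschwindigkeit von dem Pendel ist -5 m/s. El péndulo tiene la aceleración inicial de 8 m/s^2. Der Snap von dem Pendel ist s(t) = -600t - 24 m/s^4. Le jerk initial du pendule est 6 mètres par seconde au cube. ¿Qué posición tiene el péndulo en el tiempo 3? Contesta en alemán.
Ausgehend von dem Snap s(t) = -600·t - 24, nehmen wir 4 Integrale. Durch Integration von dem Snap und Verwendung der Anfangsbedingung j(0) = 6, erhalten wir j(t) = -300·t^2 - 24·t + 6. Durch Integration von dem Ruck und Verwendung der Anfangsbedingung a(0) = 8, erhalten wir a(t) = -100·t^3 - 12·t^2 + 6·t + 8. Durch Integration von der Beschleunigung und Verwendung der Anfangsbedingung v(0) = -5, erhalten wir v(t) = -25·t^4 - 4·t^3 + 3·t^2 + 8·t - 5. Die Stammfunktion von der Geschwindigkeit, mit x(0) = 0, ergibt die Position: x(t) = -5·t^5 - t^4 + t^3 + 4·t^2 - 5·t. Wir haben die Position x(t) = -5·t^5 - t^4 + t^3 + 4·t^2 - 5·t. Durch Einsetzen von t = 3: x(3) = -1248.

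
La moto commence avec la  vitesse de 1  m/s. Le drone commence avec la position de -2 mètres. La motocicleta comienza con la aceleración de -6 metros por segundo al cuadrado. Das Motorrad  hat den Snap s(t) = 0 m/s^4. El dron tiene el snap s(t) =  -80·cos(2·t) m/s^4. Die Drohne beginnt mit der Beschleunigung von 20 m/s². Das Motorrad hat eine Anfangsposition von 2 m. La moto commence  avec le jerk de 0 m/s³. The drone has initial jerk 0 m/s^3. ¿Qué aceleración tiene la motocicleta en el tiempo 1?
Necesitamos integrar nuestra ecuación del snap s(t) = 0 2 veces. La integral del snap es la sacudida. Usando j(0) = 0, obtenemos j(t) = 0. La integral de la sacudida es la aceleración. Usando a(0) = -6, obtenemos a(t) = -6. Tenemos la aceleración a(t) = -6. Sustituyendo t = 1: a(1) = -6.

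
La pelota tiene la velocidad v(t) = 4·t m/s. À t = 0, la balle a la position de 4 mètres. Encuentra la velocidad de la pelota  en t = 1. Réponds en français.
De l'équation de la vitesse v(t) = 4·t, nous substituons t = 1 pour obtenir v = 4.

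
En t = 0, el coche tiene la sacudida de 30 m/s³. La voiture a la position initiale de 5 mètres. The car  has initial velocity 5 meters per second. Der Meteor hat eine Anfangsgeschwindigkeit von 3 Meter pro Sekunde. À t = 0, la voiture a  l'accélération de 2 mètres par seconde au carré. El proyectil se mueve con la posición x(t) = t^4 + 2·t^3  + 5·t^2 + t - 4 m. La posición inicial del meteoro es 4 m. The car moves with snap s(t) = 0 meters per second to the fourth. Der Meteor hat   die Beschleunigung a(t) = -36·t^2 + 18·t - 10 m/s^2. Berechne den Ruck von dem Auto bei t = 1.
Ausgehend von dem Snap s(t) = 0, nehmen wir 1 Stammfunktion. Durch Integration von dem Snap und Verwendung der Anfangsbedingung j(0) = 30, erhalten wir j(t) = 30. Aus der Gleichung für den Ruck j(t) = 30, setzen wir t = 1 ein und erhalten j = 30.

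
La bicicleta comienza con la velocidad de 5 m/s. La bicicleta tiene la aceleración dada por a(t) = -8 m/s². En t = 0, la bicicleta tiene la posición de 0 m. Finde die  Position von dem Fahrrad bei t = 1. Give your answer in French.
En partant de l'accélération a(t) = -8, nous prenons 2 intégrales. En intégrant l'accélération et en utilisant la condition initiale v(0) = 5, nous obtenons v(t) = 5 - 8·t. La primitive de la vitesse est la position. En utilisant x(0) = 0, nous obtenons x(t) = -4·t^2 + 5·t. En utilisant x(t) = -4·t^2 + 5·t et en substituant t = 1, nous trouvons x = 1.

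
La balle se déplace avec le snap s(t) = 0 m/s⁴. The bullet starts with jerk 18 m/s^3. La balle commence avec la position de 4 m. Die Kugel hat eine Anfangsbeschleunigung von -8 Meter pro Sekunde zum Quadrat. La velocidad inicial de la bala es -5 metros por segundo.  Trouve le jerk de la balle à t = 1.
En partant du snap s(t) = 0, nous prenons 1 primitive. En intégrant le snap et en utilisant la condition initiale j(0) = 18, nous obtenons j(t) = 18. En utilisant j(t) = 18 et en substituant t = 1, nous trouvons j = 18.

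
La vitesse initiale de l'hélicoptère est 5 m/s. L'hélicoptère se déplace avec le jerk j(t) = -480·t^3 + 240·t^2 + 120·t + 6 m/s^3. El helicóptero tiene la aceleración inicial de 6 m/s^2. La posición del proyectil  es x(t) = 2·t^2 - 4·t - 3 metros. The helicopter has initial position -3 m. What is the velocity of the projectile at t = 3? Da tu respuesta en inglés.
We must differentiate our position equation x(t) = 2·t^2 - 4·t - 3 1 time. Differentiating position, we get velocity: v(t) = 4·t - 4. From the given velocity equation v(t) = 4·t - 4, we substitute t = 3 to get v = 8.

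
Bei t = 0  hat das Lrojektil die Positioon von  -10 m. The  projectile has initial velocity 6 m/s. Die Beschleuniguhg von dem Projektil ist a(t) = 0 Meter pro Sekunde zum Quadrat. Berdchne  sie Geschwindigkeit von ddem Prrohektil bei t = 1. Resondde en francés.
En partant de l'accélération a(t) = 0, nous prenons 1 primitive. En intégrant l'accélération et en utilisant la condition initiale v(0) = 6, nous obtenons v(t) = 6. De l'équation de la vitesse v(t) = 6, nous substituons t = 1 pour obtenir v = 6.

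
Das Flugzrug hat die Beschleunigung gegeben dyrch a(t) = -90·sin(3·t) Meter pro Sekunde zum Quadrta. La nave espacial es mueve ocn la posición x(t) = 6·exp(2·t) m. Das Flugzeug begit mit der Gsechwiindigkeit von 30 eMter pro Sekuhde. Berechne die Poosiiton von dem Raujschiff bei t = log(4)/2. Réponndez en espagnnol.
De la ecuación de la posición x(t) = 6·exp(2·t), sustituimos t = log(4)/2 para obtener x = 24.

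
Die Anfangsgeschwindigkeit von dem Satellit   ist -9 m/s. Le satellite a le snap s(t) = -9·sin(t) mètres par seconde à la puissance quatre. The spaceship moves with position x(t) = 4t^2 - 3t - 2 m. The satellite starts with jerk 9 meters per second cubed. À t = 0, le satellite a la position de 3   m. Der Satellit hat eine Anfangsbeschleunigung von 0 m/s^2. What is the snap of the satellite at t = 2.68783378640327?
We have snap s(t) = -9·sin(t). Substituting t = 2.68783378640327: s(2.68783378640327) = -3.94512402940888.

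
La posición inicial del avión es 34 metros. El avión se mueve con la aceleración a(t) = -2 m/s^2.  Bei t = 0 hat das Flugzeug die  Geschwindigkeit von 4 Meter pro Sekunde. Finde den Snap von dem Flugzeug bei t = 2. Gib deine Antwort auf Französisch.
Pour résoudre ceci, nous devons prendre 2 dérivées de notre équation de l'accélération a(t) = -2. La dérivée de l'accélération donne le jerk: j(t) = 0. La dérivée du jerk donne le snap: s(t) = 0. En utilisant s(t) = 0 et en substituant t = 2, nous trouvons s = 0.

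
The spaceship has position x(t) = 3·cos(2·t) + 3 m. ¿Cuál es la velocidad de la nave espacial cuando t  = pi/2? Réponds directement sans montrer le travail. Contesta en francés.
v(pi/2) = 0.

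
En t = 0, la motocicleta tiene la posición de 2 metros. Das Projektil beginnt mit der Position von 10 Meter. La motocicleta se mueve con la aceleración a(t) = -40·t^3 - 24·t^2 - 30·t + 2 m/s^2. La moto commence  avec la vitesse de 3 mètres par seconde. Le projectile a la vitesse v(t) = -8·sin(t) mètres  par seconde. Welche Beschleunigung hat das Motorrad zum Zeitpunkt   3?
Mit a(t) = -40·t^3 - 24·t^2 - 30·t + 2 und Einsetzen von t = 3, finden wir a = -1384.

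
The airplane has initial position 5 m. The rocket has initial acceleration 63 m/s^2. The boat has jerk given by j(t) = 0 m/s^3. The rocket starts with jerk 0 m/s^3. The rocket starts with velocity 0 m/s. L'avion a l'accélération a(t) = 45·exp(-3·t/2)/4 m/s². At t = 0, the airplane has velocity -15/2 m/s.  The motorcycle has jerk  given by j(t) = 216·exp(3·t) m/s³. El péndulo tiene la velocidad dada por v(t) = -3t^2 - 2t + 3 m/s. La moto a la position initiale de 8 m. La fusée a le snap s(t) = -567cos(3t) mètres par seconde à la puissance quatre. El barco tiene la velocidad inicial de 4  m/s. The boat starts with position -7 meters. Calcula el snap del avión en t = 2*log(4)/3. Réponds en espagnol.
Para resolver esto, necesitamos tomar 2 derivadas de nuestra ecuación de la aceleración a(t) = 45·exp(-3·t/2)/4. Tomando d/dt de a(t), encontramos j(t) = -135·exp(-3·t/2)/8. Derivando la sacudida, obtenemos el snap: s(t) = 405·exp(-3·t/2)/16. De la ecuación del snap s(t) = 405·exp(-3·t/2)/16, sustituimos t = 2*log(4)/3 para obtener s = 405/64.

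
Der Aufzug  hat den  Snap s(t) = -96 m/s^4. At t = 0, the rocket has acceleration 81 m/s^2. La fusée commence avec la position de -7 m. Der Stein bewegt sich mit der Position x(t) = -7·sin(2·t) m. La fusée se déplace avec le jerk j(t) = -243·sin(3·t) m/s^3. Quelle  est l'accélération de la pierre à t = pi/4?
En partant de la position x(t) = -7·sin(2·t), nous prenons 2 dérivées. La dérivée de la position donne la vitesse: v(t) = -14·cos(2·t). En dérivant la vitesse, nous obtenons l'accélération: a(t) = 28·sin(2·t). De l'équation de l'accélération a(t) = 28·sin(2·t), nous substituons t = pi/4 pour obtenir a = 28.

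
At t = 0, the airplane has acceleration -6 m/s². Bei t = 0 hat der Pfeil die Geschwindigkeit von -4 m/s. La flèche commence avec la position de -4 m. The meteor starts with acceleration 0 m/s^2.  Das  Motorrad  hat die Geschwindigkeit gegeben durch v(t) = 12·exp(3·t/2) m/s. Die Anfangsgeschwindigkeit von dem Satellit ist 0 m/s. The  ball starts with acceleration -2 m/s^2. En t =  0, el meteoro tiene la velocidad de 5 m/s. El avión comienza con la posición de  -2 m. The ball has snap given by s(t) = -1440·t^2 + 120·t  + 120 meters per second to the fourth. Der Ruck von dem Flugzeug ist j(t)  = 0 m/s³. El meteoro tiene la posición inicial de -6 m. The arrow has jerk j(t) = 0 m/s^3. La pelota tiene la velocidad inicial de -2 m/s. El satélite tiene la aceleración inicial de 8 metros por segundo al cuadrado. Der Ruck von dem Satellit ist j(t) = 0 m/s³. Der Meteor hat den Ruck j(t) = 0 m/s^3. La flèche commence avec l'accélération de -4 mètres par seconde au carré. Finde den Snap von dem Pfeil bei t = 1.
Wir müssen unsere Gleichung für den Ruck j(t) = 0 1-mal ableiten. Mit d/dt von j(t) finden wir s(t) = 0. Mit s(t) = 0 und Einsetzen von t = 1, finden wir s = 0.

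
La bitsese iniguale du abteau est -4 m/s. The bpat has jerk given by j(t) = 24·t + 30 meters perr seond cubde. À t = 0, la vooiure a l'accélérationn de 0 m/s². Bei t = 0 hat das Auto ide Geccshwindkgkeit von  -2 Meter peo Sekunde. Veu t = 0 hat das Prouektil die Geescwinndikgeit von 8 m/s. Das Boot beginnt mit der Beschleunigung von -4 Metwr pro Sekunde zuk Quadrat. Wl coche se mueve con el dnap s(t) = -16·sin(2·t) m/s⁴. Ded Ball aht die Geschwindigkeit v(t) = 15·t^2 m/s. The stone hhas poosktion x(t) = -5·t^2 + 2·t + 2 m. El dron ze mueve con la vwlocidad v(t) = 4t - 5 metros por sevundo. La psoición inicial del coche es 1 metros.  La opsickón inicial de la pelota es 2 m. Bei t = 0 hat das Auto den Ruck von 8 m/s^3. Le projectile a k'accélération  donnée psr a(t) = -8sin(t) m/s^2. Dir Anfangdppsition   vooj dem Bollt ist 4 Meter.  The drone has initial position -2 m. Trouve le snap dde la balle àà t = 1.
Pour résoudre ceci, nous devons prendre 3 dérivées de notre équation de la vitesse v(t) = 15·t^2. En dérivant la vitesse, nous obtenons l'accélération: a(t) = 30·t. La dérivée de l'accélération donne le jerk: j(t) = 30. En dérivant le jerk, nous obtenons le snap: s(t) = 0. Nous avons le snap s(t) = 0. En substituant t = 1: s(1) = 0.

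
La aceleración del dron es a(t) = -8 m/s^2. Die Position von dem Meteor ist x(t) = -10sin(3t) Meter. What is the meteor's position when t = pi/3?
From the given position equation x(t) = -10·sin(3·t), we substitute t = pi/3 to get x = 0.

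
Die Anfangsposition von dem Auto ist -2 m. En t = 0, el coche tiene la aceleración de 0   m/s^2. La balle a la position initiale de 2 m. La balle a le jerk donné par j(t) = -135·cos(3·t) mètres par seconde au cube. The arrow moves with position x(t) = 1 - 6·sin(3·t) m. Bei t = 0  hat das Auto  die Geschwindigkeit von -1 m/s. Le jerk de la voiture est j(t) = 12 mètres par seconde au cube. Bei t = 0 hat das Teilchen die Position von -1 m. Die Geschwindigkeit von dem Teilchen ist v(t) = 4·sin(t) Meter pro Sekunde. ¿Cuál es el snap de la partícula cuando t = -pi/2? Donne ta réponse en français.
Pour résoudre ceci, nous devons prendre 3 dérivées de notre équation de la vitesse v(t) = 4·sin(t). En dérivant la vitesse, nous obtenons l'accélération: a(t) = 4·cos(t). En prenant d/dt de a(t), nous trouvons j(t) = -4·sin(t). La dérivée du jerk donne le snap: s(t) = -4·cos(t). En utilisant s(t) = -4·cos(t) et en substituant t = -pi/2, nous trouvons s = 0.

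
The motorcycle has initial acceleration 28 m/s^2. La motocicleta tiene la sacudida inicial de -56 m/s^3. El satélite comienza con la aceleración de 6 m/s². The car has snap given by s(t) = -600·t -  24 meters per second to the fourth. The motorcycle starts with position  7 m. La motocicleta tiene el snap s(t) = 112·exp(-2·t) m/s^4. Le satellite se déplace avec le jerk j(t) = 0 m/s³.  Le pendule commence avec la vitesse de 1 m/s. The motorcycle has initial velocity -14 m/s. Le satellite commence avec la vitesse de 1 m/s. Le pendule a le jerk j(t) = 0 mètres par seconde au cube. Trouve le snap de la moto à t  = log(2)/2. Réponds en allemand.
Aus der Gleichung für den Snap s(t) = 112·exp(-2·t), setzen wir t = log(2)/2 ein und erhalten s = 56.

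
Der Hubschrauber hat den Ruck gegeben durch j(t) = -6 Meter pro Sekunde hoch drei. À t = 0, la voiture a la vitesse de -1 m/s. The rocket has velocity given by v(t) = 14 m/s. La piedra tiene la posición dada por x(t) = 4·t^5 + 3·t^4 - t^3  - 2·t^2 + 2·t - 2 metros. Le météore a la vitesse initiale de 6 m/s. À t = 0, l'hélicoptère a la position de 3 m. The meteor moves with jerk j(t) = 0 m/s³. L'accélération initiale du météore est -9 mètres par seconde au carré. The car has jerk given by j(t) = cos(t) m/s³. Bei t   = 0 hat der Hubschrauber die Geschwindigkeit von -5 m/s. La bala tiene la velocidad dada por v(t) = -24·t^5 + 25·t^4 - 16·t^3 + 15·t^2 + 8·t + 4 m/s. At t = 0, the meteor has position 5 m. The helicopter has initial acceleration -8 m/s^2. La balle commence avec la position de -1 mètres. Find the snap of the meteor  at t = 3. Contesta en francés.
Nous devons dériver notre équation du jerk j(t) = 0 1 fois. La dérivée du jerk donne le snap: s(t) = 0. De l'équation du snap s(t) = 0, nous substituons t = 3 pour obtenir s = 0.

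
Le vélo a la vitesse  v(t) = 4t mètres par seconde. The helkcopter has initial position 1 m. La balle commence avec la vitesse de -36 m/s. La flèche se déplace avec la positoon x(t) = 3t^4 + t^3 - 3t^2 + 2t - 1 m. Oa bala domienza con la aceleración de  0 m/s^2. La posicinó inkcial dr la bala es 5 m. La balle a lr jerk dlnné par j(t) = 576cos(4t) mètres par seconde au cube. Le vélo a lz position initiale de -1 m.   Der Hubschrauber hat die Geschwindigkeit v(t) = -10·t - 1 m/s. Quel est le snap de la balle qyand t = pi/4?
Nous devons dériver notre équation du jerk j(t) = 576·cos(4·t) 1 fois. En prenant d/dt de j(t), nous trouvons s(t) = -2304·sin(4·t). Nous avons le snap s(t) = -2304·sin(4·t). En substituant t = pi/4: s(pi/4) = 0.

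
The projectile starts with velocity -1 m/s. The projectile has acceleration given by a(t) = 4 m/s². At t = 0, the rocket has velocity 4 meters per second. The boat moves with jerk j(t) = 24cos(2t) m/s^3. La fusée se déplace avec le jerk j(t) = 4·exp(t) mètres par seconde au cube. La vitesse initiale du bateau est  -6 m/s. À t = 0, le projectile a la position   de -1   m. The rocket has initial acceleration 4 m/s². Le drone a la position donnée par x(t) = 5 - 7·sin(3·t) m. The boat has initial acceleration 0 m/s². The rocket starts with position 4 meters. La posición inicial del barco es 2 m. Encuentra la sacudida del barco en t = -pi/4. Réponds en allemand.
Mit j(t) = 24·cos(2·t) und Einsetzen von t = -pi/4, finden wir j = 0.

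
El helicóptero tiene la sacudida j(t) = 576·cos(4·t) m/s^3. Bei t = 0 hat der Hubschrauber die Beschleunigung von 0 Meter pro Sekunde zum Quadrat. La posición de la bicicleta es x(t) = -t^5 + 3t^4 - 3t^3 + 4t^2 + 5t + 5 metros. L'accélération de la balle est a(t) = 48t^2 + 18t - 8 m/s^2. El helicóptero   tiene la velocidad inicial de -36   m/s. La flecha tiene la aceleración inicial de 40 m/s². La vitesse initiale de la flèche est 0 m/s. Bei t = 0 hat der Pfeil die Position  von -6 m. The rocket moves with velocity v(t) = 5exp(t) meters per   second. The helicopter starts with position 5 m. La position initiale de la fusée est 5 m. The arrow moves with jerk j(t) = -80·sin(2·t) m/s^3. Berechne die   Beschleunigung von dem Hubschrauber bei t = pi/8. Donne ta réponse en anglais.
To find the answer, we compute 1 antiderivative of j(t) = 576·cos(4·t). The antiderivative of jerk is acceleration. Using a(0) = 0, we get a(t) = 144·sin(4·t). Using a(t) = 144·sin(4·t) and substituting t = pi/8, we find a = 144.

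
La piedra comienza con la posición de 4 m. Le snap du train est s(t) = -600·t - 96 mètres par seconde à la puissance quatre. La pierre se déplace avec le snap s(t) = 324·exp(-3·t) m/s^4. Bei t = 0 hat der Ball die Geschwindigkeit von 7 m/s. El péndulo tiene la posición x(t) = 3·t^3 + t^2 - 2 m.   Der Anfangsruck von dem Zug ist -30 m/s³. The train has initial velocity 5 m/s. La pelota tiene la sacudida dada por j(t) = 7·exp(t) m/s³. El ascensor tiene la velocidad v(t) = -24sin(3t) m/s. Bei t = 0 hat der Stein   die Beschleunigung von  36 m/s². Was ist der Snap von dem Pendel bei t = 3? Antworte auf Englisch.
We must differentiate our position equation x(t) = 3·t^3 + t^2 - 2 4 times. Differentiating position, we get velocity: v(t) = 9·t^2 + 2·t. The derivative of velocity gives acceleration: a(t) = 18·t + 2. Taking d/dt of a(t), we find j(t) = 18. Differentiating jerk, we get snap: s(t) = 0. Using s(t) = 0 and substituting t = 3, we find s = 0.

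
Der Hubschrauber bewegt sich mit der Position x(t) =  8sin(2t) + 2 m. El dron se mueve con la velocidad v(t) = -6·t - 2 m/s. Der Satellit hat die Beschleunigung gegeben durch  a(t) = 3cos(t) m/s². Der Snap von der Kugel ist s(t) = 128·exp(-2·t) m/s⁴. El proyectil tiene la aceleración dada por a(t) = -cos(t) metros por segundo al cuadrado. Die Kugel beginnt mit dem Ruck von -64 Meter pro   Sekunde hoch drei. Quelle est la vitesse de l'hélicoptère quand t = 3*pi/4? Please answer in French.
Nous devons dériver notre équation de la position x(t) = 8·sin(2·t) + 2 1 fois. La dérivée de la position donne la vitesse: v(t) = 16·cos(2·t). Nous avons la vitesse v(t) = 16·cos(2·t). En substituant t = 3*pi/4: v(3*pi/4) = 0.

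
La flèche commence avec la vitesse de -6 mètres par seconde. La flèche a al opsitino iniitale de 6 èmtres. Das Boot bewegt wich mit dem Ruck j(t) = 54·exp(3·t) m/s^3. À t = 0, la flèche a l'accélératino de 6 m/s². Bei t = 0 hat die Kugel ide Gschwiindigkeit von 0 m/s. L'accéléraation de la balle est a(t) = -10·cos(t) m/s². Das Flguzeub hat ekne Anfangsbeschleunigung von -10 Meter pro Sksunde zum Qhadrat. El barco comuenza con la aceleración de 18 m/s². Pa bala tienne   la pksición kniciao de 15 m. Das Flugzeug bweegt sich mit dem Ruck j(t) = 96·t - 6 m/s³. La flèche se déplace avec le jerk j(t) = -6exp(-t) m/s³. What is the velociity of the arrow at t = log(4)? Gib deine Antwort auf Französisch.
Nous devons intégrer notre équation du jerk j(t) = -6·exp(-t) 2 fois. En intégrant le jerk et en utilisant la condition initiale a(0) = 6, nous obtenons a(t) = 6·exp(-t). La primitive de l'accélération, avec v(0) = -6, donne la vitesse: v(t) = -6·exp(-t). En utilisant v(t) = -6·exp(-t) et en substituant t = log(4), nous trouvons v = -3/2.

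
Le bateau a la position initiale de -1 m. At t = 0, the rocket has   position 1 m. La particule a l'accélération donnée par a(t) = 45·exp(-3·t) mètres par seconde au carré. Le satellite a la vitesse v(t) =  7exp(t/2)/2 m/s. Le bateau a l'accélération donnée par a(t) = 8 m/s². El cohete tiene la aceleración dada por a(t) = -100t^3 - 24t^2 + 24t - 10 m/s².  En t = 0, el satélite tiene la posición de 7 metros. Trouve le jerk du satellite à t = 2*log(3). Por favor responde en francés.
Pour résoudre ceci, nous devons prendre 2 dérivées de notre équation de la vitesse v(t) = 7·exp(t/2)/2. En dérivant la vitesse, nous obtenons l'accélération: a(t) = 7·exp(t/2)/4. En dérivant l'accélération, nous obtenons le jerk: j(t) = 7·exp(t/2)/8. En utilisant j(t) = 7·exp(t/2)/8 et en substituant t = 2*log(3), nous trouvons j = 21/8.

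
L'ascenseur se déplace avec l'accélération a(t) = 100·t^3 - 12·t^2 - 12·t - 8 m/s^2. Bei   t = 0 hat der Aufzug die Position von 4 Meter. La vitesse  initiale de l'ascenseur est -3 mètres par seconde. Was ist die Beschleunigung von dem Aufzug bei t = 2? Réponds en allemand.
Mit a(t) = 100·t^3 - 12·t^2 - 12·t - 8 und Einsetzen von t = 2, finden wir a = 720.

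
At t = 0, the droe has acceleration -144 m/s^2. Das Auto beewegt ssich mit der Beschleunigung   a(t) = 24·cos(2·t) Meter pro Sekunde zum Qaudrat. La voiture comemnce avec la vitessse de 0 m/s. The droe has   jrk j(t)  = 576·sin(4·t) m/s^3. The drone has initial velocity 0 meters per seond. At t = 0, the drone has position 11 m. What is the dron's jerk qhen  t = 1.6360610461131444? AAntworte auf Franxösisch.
De l'équation du jerk j(t) = 576·sin(4·t), nous substituons t = 1.6360610461131444 pour obtenir j = 148.667728875018.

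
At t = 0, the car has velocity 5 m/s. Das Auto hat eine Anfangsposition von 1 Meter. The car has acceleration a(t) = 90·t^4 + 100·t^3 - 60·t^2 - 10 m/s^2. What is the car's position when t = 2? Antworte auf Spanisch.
Necesitamos integrar nuestra ecuación de la aceleración a(t) = 90·t^4 + 100·t^3 - 60·t^2 - 10 2 veces. Integrando la aceleración y usando la condición inicial v(0) = 5, obtenemos v(t) = 18·t^5 + 25·t^4 - 20·t^3 - 10·t + 5. La antiderivada de la velocidad es la posición. Usando x(0) = 1, obtenemos x(t) = 3·t^6 + 5·t^5 - 5·t^4 - 5·t^2 + 5·t + 1. Usando x(t) = 3·t^6 + 5·t^5 - 5·t^4 - 5·t^2 + 5·t + 1 y sustituyendo t = 2, encontramos x = 263.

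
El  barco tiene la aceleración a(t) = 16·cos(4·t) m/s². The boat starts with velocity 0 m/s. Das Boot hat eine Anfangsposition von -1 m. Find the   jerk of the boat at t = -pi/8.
To solve this, we need to take 1 derivative of our acceleration equation a(t) = 16·cos(4·t). Taking d/dt of a(t), we find j(t) = -64·sin(4·t). From the given jerk equation j(t) = -64·sin(4·t), we substitute t = -pi/8 to get j = 64.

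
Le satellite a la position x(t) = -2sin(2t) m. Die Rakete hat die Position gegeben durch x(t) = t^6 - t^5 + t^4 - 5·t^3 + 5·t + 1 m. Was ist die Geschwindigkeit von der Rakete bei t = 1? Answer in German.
Wir müssen unsere Gleichung für die Position x(t) = t^6 - t^5 + t^4 - 5·t^3 + 5·t + 1 1-mal ableiten. Die Ableitung von der Position ergibt die Geschwindigkeit: v(t) = 6·t^5 - 5·t^4 + 4·t^3 - 15·t^2 + 5. Mit v(t) = 6·t^5 - 5·t^4 + 4·t^3 - 15·t^2 + 5 und Einsetzen von t = 1, finden wir v = -5.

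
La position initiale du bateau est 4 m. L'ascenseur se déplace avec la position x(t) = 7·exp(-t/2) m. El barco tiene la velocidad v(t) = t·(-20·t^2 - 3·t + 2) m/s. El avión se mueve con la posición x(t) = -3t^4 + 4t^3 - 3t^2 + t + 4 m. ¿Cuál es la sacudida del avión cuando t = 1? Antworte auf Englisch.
To solve this, we need to take 3 derivatives of our position equation x(t) = -3·t^4 + 4·t^3 - 3·t^2 + t + 4. Taking d/dt of x(t), we find v(t) = -12·t^3 + 12·t^2 - 6·t + 1. Taking d/dt of v(t), we find a(t) = -36·t^2 + 24·t - 6. The derivative of acceleration gives jerk: j(t) = 24 - 72·t. From the given jerk equation j(t) = 24 - 72·t, we substitute t = 1 to get j = -48.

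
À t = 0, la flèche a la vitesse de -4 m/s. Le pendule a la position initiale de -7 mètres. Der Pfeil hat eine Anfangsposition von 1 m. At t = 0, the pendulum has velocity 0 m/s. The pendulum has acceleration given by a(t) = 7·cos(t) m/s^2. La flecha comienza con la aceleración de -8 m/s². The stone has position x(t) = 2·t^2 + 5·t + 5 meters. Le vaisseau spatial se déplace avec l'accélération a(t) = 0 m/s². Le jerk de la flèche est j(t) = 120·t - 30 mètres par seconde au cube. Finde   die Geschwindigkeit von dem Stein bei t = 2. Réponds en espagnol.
Partiendo de la posición x(t) = 2·t^2 + 5·t + 5, tomamos 1 derivada. La derivada de la posición da la velocidad: v(t) = 4·t + 5. Tenemos la velocidad v(t) = 4·t + 5. Sustituyendo t = 2: v(2) = 13.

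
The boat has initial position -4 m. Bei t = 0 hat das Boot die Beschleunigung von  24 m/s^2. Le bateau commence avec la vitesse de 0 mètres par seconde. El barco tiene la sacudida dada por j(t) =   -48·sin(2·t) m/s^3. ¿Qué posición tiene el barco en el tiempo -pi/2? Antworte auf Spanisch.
Necesitamos integrar nuestra ecuación de la sacudida j(t) = -48·sin(2·t) 3 veces. Integrando la sacudida y usando la condición inicial a(0) = 24, obtenemos a(t) = 24·cos(2·t). Integrando la aceleración y usando la condición inicial v(0) = 0, obtenemos v(t) = 12·sin(2·t). Integrando la velocidad y usando la condición inicial x(0) = -4, obtenemos x(t) = 2 - 6·cos(2·t). De la ecuación de la posición x(t) = 2 - 6·cos(2·t), sustituimos t = -pi/2 para obtener x = 8.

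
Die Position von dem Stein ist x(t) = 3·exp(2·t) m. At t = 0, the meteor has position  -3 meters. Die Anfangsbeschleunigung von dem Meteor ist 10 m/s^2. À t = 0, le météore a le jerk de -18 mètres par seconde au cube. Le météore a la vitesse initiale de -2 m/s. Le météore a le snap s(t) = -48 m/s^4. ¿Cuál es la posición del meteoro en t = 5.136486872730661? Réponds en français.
En partant du snap s(t) = -48, nous prenons 4 intégrales. L'intégrale du snap, avec j(0) = -18, donne le jerk: j(t) = -48·t - 18. La primitive du jerk, avec a(0) = 10, donne l'accélération: a(t) = -24·t^2 - 18·t + 10. En prenant ∫a(t)dt et en appliquant v(0) = -2, nous trouvons v(t) = -8·t^3 - 9·t^2 + 10·t - 2. En intégrant la vitesse et en utilisant la condition initiale x(0) = -3, nous obtenons x(t) = -2·t^4 - 3·t^3 + 5·t^2 - 2·t - 3. Nous avons la position x(t) = -2·t^4 - 3·t^3 + 5·t^2 - 2·t - 3. En substituant t = 5.136486872730661: x(5.136486872730661) = -1680.08882028609.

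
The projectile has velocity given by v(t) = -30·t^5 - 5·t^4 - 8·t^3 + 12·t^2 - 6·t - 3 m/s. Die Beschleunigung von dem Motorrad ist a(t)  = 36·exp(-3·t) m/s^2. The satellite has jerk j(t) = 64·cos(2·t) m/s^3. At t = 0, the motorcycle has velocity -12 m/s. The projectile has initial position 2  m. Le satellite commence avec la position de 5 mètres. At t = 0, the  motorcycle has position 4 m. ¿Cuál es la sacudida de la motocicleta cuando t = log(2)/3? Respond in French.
En partant de l'accélération a(t) = 36·exp(-3·t), nous prenons 1 dérivée. La dérivée de l'accélération donne le jerk: j(t) = -108·exp(-3·t). De l'équation du jerk j(t) = -108·exp(-3·t), nous substituons t = log(2)/3 pour obtenir j = -54.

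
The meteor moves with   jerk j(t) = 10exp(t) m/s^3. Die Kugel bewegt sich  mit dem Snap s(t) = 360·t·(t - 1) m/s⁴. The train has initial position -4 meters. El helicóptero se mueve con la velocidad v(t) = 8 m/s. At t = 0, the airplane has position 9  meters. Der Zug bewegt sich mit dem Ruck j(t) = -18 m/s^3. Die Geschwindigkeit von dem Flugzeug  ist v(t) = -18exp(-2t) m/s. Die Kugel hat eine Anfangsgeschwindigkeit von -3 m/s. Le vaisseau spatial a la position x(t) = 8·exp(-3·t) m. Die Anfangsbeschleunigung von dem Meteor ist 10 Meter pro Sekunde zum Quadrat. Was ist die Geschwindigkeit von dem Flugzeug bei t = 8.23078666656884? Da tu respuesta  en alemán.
Mit v(t) = -18·exp(-2·t) und Einsetzen von t = 8.23078666656884, finden wir v = -0.00000127673875976865.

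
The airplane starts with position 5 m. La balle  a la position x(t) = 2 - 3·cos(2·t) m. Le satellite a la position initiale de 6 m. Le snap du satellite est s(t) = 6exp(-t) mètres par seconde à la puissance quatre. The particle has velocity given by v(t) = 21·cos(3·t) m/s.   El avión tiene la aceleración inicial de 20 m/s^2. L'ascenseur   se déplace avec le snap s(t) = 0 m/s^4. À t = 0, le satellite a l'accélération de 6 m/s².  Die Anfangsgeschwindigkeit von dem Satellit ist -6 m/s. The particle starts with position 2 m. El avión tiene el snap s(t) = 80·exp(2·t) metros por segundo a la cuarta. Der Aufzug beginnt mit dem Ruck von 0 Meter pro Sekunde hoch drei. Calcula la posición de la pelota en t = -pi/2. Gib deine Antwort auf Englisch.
From the given position equation x(t) = 2 - 3·cos(2·t), we substitute t = -pi/2 to get x = 5.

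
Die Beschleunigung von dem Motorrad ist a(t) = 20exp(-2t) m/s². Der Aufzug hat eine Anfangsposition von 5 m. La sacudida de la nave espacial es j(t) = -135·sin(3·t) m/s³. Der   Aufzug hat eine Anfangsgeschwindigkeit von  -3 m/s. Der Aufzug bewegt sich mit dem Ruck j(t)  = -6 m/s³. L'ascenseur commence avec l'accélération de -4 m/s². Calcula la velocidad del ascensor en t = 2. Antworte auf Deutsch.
Ausgehend von dem Ruck j(t) = -6, nehmen wir 2 Integrale. Durch Integration von dem Ruck und Verwendung der Anfangsbedingung a(0) = -4, erhalten wir a(t) = -6·t - 4. Das Integral von der Beschleunigung ist die Geschwindigkeit. Mit v(0) = -3 erhalten wir v(t) = -3·t^2 - 4·t - 3. Mit v(t) = -3·t^2 - 4·t - 3 und Einsetzen von t = 2, finden wir v = -23.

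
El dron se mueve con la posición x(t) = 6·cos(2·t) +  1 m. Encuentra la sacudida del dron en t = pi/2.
Para resolver esto, necesitamos tomar 3 derivadas de nuestra ecuación de la posición x(t) = 6·cos(2·t) + 1. Tomando d/dt de x(t), encontramos v(t) = -12·sin(2·t). La derivada de la velocidad da la aceleración: a(t) = -24·cos(2·t). Derivando la aceleración, obtenemos la sacudida: j(t) = 48·sin(2·t). Tenemos la sacudida j(t) = 48·sin(2·t). Sustituyendo t = pi/2: j(pi/2) = 0.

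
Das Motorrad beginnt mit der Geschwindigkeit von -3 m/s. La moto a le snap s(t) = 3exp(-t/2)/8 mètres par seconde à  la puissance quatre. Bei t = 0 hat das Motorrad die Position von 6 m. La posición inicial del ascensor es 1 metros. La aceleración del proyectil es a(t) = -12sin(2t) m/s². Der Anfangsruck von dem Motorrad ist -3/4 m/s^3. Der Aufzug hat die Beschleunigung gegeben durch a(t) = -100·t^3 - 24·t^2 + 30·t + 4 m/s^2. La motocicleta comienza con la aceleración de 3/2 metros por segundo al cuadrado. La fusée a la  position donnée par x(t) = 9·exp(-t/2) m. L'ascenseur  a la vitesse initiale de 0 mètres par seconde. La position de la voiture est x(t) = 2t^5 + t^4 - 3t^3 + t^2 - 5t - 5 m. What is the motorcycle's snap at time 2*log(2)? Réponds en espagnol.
De la ecuación del snap s(t) = 3·exp(-t/2)/8, sustituimos t = 2*log(2) para obtener s = 3/16.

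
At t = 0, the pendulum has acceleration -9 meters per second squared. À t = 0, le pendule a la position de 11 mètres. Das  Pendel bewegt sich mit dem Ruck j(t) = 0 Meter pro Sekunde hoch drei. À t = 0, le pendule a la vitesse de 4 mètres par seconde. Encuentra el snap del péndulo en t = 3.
Para resolver esto, necesitamos tomar 1 derivada de nuestra ecuación de la sacudida j(t) = 0. Derivando la sacudida, obtenemos el snap: s(t) = 0. Usando s(t) = 0 y sustituyendo t = 3, encontramos s = 0.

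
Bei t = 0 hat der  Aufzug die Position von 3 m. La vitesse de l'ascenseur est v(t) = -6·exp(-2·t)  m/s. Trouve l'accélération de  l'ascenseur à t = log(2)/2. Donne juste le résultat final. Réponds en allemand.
Die Antwort ist 6.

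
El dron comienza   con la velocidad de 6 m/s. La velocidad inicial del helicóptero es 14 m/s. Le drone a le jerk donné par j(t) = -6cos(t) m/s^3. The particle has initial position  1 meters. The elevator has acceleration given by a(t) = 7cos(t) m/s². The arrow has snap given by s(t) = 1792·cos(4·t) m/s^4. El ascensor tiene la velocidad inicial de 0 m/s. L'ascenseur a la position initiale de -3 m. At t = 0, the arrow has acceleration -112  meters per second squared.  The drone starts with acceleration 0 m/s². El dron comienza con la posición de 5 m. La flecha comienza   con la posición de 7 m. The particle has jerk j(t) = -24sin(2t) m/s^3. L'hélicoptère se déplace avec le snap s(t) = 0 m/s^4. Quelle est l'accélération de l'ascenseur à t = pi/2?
Nous avons l'accélération a(t) = 7·cos(t). En substituant t = pi/2: a(pi/2) = 0.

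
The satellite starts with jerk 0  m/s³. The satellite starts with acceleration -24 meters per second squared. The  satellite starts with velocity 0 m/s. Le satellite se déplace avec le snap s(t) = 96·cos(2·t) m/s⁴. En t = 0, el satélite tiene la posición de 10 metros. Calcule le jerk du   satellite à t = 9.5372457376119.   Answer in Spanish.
Partiendo del snap s(t) = 96·cos(2·t), tomamos 1 antiderivada. Integrando el snap y usando la condición inicial j(0) = 0, obtenemos j(t) = 48·sin(2·t). Usando j(t) = 48·sin(2·t) y sustituyendo t = 9.5372457376119, encontramos j = 10.7060899094606.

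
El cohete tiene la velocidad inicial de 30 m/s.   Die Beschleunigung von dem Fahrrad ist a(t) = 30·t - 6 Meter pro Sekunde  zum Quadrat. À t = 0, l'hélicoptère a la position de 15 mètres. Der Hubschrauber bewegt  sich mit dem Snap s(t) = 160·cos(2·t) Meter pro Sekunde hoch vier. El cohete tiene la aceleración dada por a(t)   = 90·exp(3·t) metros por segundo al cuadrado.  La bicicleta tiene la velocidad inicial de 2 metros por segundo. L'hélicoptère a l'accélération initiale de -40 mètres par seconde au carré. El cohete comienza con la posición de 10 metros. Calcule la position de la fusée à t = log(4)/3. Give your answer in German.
Um dies zu lösen, müssen wir 2 Integrale unserer Gleichung für die Beschleunigung a(t) = 90·exp(3·t) finden. Mit ∫a(t)dt und Anwendung von v(0) = 30, finden wir v(t) = 30·exp(3·t). Das Integral von der Geschwindigkeit ist die Position. Mit x(0) = 10 erhalten wir x(t) = 10·exp(3·t). Aus der Gleichung für die Position x(t) = 10·exp(3·t), setzen wir t = log(4)/3 ein und erhalten x = 40.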